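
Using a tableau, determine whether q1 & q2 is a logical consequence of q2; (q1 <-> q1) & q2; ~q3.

No

Initial set: {q2; ((q1 <-> q1) & q2); ~q3; ~(q1 & q2)}.
((q1 <-> q1) & q2): α-rule — add (q1 <-> q1), q2.
~(q1 & q2): β-rule — branch into ~q1  //  ~q2.
  branch 1 (add ~q1):
    (q1 <-> q1): β-rule — branch into q1, q1  //  ~q1, ~q1.
      branch 1.1 (add q1, q1):
        × closes — contains both q1 and ~q1.
      branch 1.2 (add ~q1, ~q1):
        ○ open, literals {q1=0, q2=1, q3=0}.
  branch 2 (add ~q2):
    × closes — contains both q2 and ~q2.
2 branches closed, 1 open.
An open branch gives a countermodel: q1=0, q2=1, q3=0 (unmentioned atoms arbitrary); the premises hold there but the conclusion fails.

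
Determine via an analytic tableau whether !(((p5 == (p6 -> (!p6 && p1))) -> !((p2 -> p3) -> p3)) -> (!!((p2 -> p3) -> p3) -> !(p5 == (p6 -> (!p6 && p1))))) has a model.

Initial set: {!(((p5 == (p6 -> (!p6 && p1))) -> !((p2 -> p3) -> p3)) -> (!!((p2 -> p3) -> p3) -> !(p5 == (p6 -> (!p6 && p1)))))}.
!(((p5 == (p6 -> (!p6 && p1))) -> !((p2 -> p3) -> p3)) -> (!!((p2 -> p3) -> p3) -> !(p5 == (p6 -> (!p6 && p1))))): α-rule — add ((p5 == (p6 -> (!p6 && p1))) -> !((p2 -> p3) -> p3)), !(!!((p2 -> p3) -> p3) -> !(p5 == (p6 -> (!p6 && p1)))).
!(!!((p2 -> p3) -> p3) -> !(p5 == (p6 -> (!p6 && p1)))): α-rule — add !!((p2 -> p3) -> p3), !!(p5 == (p6 -> (!p6 && p1))).
!!((p2 -> p3) -> p3): drop double negation, giving ((p2 -> p3) -> p3).
((p5 == (p6 -> (!p6 && p1))) -> !((p2 -> p3) -> p3)): β-rule — branch into !(p5 == (p6 -> (!p6 && p1)))  //  !((p2 -> p3) -> p3).
  branch 1 (add !(p5 == (p6 -> (!p6 && p1)))):
    !!(p5 == (p6 -> (!p6 && p1))): β-rule — branch into p5, (p6 -> (!p6 && p1))  //  !p5, !(p6 -> (!p6 && p1)).
      branch 1.1 (add p5, (p6 -> (!p6 && p1))):
        ((p2 -> p3) -> p3): β-rule — branch into !(p2 -> p3)  //  p3.
          branch 1.1.1 (add !(p2 -> p3)):
            !(p2 -> p3): α-rule — add p2, !p3.
            !(p5 == (p6 -> (!p6 && p1))): β-rule — branch into p5, !(p6 -> (!p6 && p1))  //  !p5, (p6 -> (!p6 && p1)).
              branch 1.1.1.1 (add p5, !(p6 -> (!p6 && p1))):
                !(p6 -> (!p6 && p1)): α-rule — add p6, !(!p6 && p1).
                (p6 -> (!p6 && p1)): β-rule — branch into !p6  //  (!p6 && p1).
                  branch 1.1.1.1.1 (add !p6):
                    × closes — contains both p6 and !p6.
                  branch 1.1.1.1.2 (add (!p6 && p1)):
                    (!p6 && p1): α-rule — add !p6, p1.
                    × closes — contains both p6 and !p6.
              branch 1.1.1.2 (add !p5, (p6 -> (!p6 && p1))):
                × closes — contains both p5 and !p5.
          branch 1.1.2 (add p3):
            !(p5 == (p6 -> (!p6 && p1))): β-rule — branch into p5, !(p6 -> (!p6 && p1))  //  !p5, (p6 -> (!p6 && p1)).
              branch 1.1.2.1 (add p5, !(p6 -> (!p6 && p1))):
                !(p6 -> (!p6 && p1)): α-rule — add p6, !(!p6 && p1).
                (p6 -> (!p6 && p1)): β-rule — branch into !p6  //  (!p6 && p1).
                  branch 1.1.2.1.1 (add !p6):
                    × closes — contains both p6 and !p6.
                  branch 1.1.2.1.2 (add (!p6 && p1)):
                    (!p6 && p1): α-rule — add !p6, p1.
                    × closes — contains both p6 and !p6.
              branch 1.1.2.2 (add !p5, (p6 -> (!p6 && p1))):
                × closes — contains both p5 and !p5.
      branch 1.2 (add !p5, !(p6 -> (!p6 && p1))):
        !(p6 -> (!p6 && p1)): α-rule — add p6, !(!p6 && p1).
        ((p2 -> p3) -> p3): β-rule — branch into !(p2 -> p3)  //  p3.
          branch 1.2.1 (add !(p2 -> p3)):
            !(p2 -> p3): α-rule — add p2, !p3.
            !(p5 == (p6 -> (!p6 && p1))): β-rule — branch into p5, !(p6 -> (!p6 && p1))  //  !p5, (p6 -> (!p6 && p1)).
              branch 1.2.1.1 (add p5, !(p6 -> (!p6 && p1))):
                × closes — contains both p5 and !p5.
              branch 1.2.1.2 (add !p5, (p6 -> (!p6 && p1))):
                !(!p6 && p1): β-rule — branch into !!p6  //  !p1.
                  branch 1.2.1.2.1 (add !!p6):
                    (p6 -> (!p6 && p1)): β-rule — branch into !p6  //  (!p6 && p1).
                      branch 1.2.1.2.1.1 (add !p6):
                        × closes — contains both p6 and !p6.
                      branch 1.2.1.2.1.2 (add (!p6 && p1)):
                        (!p6 && p1): α-rule — add !p6, p1.
                        × closes — contains both p6 and !p6.
                  branch 1.2.1.2.2 (add !p1):
                    (p6 -> (!p6 && p1)): β-rule — branch into !p6  //  (!p6 && p1).
                      branch 1.2.1.2.2.1 (add !p6):
                        × closes — contains both p6 and !p6.
                      branch 1.2.1.2.2.2 (add (!p6 && p1)):
                        (!p6 && p1): α-rule — add !p6, p1.
                        × closes — contains both p6 and !p6.
          branch 1.2.2 (add p3):
            !(p5 == (p6 -> (!p6 && p1))): β-rule — branch into p5, !(p6 -> (!p6 && p1))  //  !p5, (p6 -> (!p6 && p1)).
              branch 1.2.2.1 (add p5, !(p6 -> (!p6 && p1))):
                × closes — contains both p5 and !p5.
              branch 1.2.2.2 (add !p5, (p6 -> (!p6 && p1))):
                !(!p6 && p1): β-rule — branch into !!p6  //  !p1.
                  branch 1.2.2.2.1 (add !!p6):
                    (p6 -> (!p6 && p1)): β-rule — branch into !p6  //  (!p6 && p1).
                      branch 1.2.2.2.1.1 (add !p6):
                        × closes — contains both p6 and !p6.
                      branch 1.2.2.2.1.2 (add (!p6 && p1)):
                        (!p6 && p1): α-rule — add !p6, p1.
                        × closes — contains both p6 and !p6.
                  branch 1.2.2.2.2 (add !p1):
                    (p6 -> (!p6 && p1)): β-rule — branch into !p6  //  (!p6 && p1).
                      branch 1.2.2.2.2.1 (add !p6):
                        × closes — contains both p6 and !p6.
                      branch 1.2.2.2.2.2 (add (!p6 && p1)):
                        (!p6 && p1): α-rule — add !p6, p1.
                        × closes — contains both p6 and !p6.
  branch 2 (add !((p2 -> p3) -> p3)):
    !((p2 -> p3) -> p3): α-rule — add (p2 -> p3), !p3.
    !!(p5 == (p6 -> (!p6 && p1))): β-rule — branch into p5, (p6 -> (!p6 && p1))  //  !p5, !(p6 -> (!p6 && p1)).
      branch 2.1 (add p5, (p6 -> (!p6 && p1))):
        ((p2 -> p3) -> p3): β-rule — branch into !(p2 -> p3)  //  p3.
          branch 2.1.1 (add !(p2 -> p3)):
            !(p2 -> p3): α-rule — add p2, !p3.
            (p2 -> p3): β-rule — branch into !p2  //  p3.
              branch 2.1.1.1 (add !p2):
                × closes — contains both p2 and !p2.
              branch 2.1.1.2 (add p3):
                × closes — contains both p3 and !p3.
          branch 2.1.2 (add p3):
            × closes — contains both p3 and !p3.
      branch 2.2 (add !p5, !(p6 -> (!p6 && p1))):
        !(p6 -> (!p6 && p1)): α-rule — add p6, !(!p6 && p1).
        ((p2 -> p3) -> p3): β-rule — branch into !(p2 -> p3)  //  p3.
          branch 2.2.1 (add !(p2 -> p3)):
            !(p2 -> p3): α-rule — add p2, !p3.
            (p2 -> p3): β-rule — branch into !p2  //  p3.
              branch 2.2.1.1 (add !p2):
                × closes — contains both p2 and !p2.
              branch 2.2.1.2 (add p3):
                × closes — contains both p3 and !p3.
          branch 2.2.2 (add p3):
            × closes — contains both p3 and !p3.
All 22 branches close.
Every branch closed; the formula is unsatisfiable.

Unsatisfiable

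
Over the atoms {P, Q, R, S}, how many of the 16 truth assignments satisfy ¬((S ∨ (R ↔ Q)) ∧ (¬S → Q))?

Initial set: {T ¬((S ∨ (R ↔ Q)) ∧ (¬S → Q))}.
T ¬((S ∨ (R ↔ Q)) ∧ (¬S → Q)): β-rule — branch into F (S ∨ (R ↔ Q))  //  F (¬S → Q).
  branch 1 (add F (S ∨ (R ↔ Q))):
    F (S ∨ (R ↔ Q)): α-rule — add F S, F (R ↔ Q).
    F (R ↔ Q): β-rule — branch into T R, F Q  //  F R, T Q.
      branch 1.1 (add T R, F Q):
        ○ open, literals {Q=0, R=1, S=0}.
      branch 1.2 (add F R, T Q):
        ○ open, literals {Q=1, R=0, S=0}.
  branch 2 (add F (¬S → Q)):
    F (¬S → Q): α-rule — add T ¬S, F Q.
    ○ open, literals {Q=0, S=0}.
0 branches closed, 3 open.
Each open branch fixes some atoms; the unmentioned ones are free. Counting distinct full assignments: branch {Q=0, R=1, S=0} (P) contributes 2 new; branch {Q=1, R=0, S=0} (P) contributes 2 new; branch {Q=0, S=0} (P, R) contributes 2 new. Total: 6.

6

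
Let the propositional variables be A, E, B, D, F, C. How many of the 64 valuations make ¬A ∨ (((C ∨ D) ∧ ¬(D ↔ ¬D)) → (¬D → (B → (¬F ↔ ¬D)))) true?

62

Initial set: {(¬A ∨ (((C ∨ D) ∧ ¬(D ↔ ¬D)) → (¬D → (B → (¬F ↔ ¬D)))))}.
(¬A ∨ (((C ∨ D) ∧ ¬(D ↔ ¬D)) → (¬D → (B → (¬F ↔ ¬D))))): β-rule — branch into ¬A  //  (((C ∨ D) ∧ ¬(D ↔ ¬D)) → (¬D → (B → (¬F ↔ ¬D)))).
  branch 1 (add ¬A):
    ○ open, literals {A=0}.
  branch 2 (add (((C ∨ D) ∧ ¬(D ↔ ¬D)) → (¬D → (B → (¬F ↔ ¬D))))):
    (((C ∨ D) ∧ ¬(D ↔ ¬D)) → (¬D → (B → (¬F ↔ ¬D)))): β-rule — branch into ¬((C ∨ D) ∧ ¬(D ↔ ¬D))  //  (¬D → (B → (¬F ↔ ¬D))).
      branch 2.1 (add ¬((C ∨ D) ∧ ¬(D ↔ ¬D))):
        ¬((C ∨ D) ∧ ¬(D ↔ ¬D)): β-rule — branch into ¬(C ∨ D)  //  ¬¬(D ↔ ¬D).
          branch 2.1.1 (add ¬(C ∨ D)):
            ¬(C ∨ D): α-rule — add ¬C, ¬D.
            ○ open, literals {C=0, D=0}.
          branch 2.1.2 (add ¬¬(D ↔ ¬D)):
            ¬¬(D ↔ ¬D): β-rule — branch into D, ¬D  //  ¬D, ¬¬D.
              branch 2.1.2.1 (add D, ¬D):
                × closes — contains both D and ¬D.
              branch 2.1.2.2 (add ¬D, ¬¬D):
                × closes — contains both D and ¬D.
      branch 2.2 (add (¬D → (B → (¬F ↔ ¬D)))):
        (¬D → (B → (¬F ↔ ¬D))): β-rule — branch into ¬¬D  //  (B → (¬F ↔ ¬D)).
          branch 2.2.1 (add ¬¬D):
            ○ open, literals {D=1}.
          branch 2.2.2 (add (B → (¬F ↔ ¬D))):
            (B → (¬F ↔ ¬D)): β-rule — branch into ¬B  //  (¬F ↔ ¬D).
              branch 2.2.2.1 (add ¬B):
                ○ open, literals {B=0}.
              branch 2.2.2.2 (add (¬F ↔ ¬D)):
                (¬F ↔ ¬D): β-rule — branch into ¬F, ¬D  //  ¬¬F, ¬¬D.
                  branch 2.2.2.2.1 (add ¬F, ¬D):
                    ○ open, literals {D=0, F=0}.
                  branch 2.2.2.2.2 (add ¬¬F, ¬¬D):
                    ○ open, literals {D=1, F=1}.
2 branches closed, 6 open.
Each open branch fixes some atoms; the unmentioned ones are free. Counting distinct full assignments: branch {A=0} (E, B, D, F, C) contributes 32 new; branch {C=0, D=0} (A, E, B, F) contributes 8 new; branch {D=1} (A, E, B, F, C) contributes 16 new; branch {B=0} (A, E, D, F, C) contributes 4 new; branch {D=0, F=0} (A, E, B, C) contributes 2 new; branch {D=1, F=1} (A, E, B, C) contributes 0 new. Total: 62.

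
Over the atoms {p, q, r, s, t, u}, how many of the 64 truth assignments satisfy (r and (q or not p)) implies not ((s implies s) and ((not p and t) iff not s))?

Initial set: {((r and (q or not p)) implies not ((s implies s) and ((not p and t) iff not s)))}.
((r and (q or not p)) implies not ((s implies s) and ((not p and t) iff not s))): β-rule — branch into not (r and (q or not p))  //  not ((s implies s) and ((not p and t) iff not s)).
  branch 1 (add not (r and (q or not p))):
    not (r and (q or not p)): β-rule — branch into not r  //  not (q or not p).
      branch 1.1 (add not r):
        ○ open, literals {r=false}.
      branch 1.2 (add not (q or not p)):
        not (q or not p): α-rule — add not q, not not p.
        ○ open, literals {p=true, q=false}.
  branch 2 (add not ((s implies s) and ((not p and t) iff not s))):
    not ((s implies s) and ((not p and t) iff not s)): β-rule — branch into not (s implies s)  //  not ((not p and t) iff not s).
      branch 2.1 (add not (s implies s)):
        not (s implies s): α-rule — add s, not s.
        × closes — contains both s and not s.
      branch 2.2 (add not ((not p and t) iff not s)):
        not ((not p and t) iff not s): β-rule — branch into (not p and t), not not s  //  not (not p and t), not s.
          branch 2.2.1 (add (not p and t), not not s):
            (not p and t): α-rule — add not p, t.
            ○ open, literals {p=false, s=true, t=true}.
          branch 2.2.2 (add not (not p and t), not s):
            not (not p and t): β-rule — branch into not not p  //  not t.
              branch 2.2.2.1 (add not not p):
                ○ open, literals {p=true, s=false}.
              branch 2.2.2.2 (add not t):
                ○ open, literals {s=false, t=false}.
1 branch closed, 5 open.
Each open branch fixes some atoms; the unmentioned ones are free. Counting distinct full assignments: branch {r=false} (p, q, s, t, u) contributes 32 new; branch {p=true, q=false} (r, s, t, u) contributes 8 new; branch {p=false, s=true, t=true} (q, r, u) contributes 4 new; branch {p=true, s=false} (q, r, t, u) contributes 4 new; branch {s=false, t=false} (p, q, r, u) contributes 4 new. Total: 52.

52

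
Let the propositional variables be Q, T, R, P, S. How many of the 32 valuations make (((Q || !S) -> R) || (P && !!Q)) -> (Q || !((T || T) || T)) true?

Initial set: {T ((((Q || !S) -> R) || (P && !!Q)) -> (Q || !((T || T) || T)))}.
T ((((Q || !S) -> R) || (P && !!Q)) -> (Q || !((T || T) || T))): β-rule — branch into F (((Q || !S) -> R) || (P && !!Q))  //  T (Q || !((T || T) || T)).
  branch 1 (add F (((Q || !S) -> R) || (P && !!Q))):
    F (((Q || !S) -> R) || (P && !!Q)): α-rule — add F ((Q || !S) -> R), F (P && !!Q).
    F ((Q || !S) -> R): α-rule — add T (Q || !S), F R.
    F (P && !!Q): β-rule — branch into F P  //  F !!Q.
      branch 1.1 (add F P):
        T (Q || !S): β-rule — branch into T Q  //  T !S.
          branch 1.1.1 (add T Q):
            ○ open, literals {P=F, Q=T, R=F}.
          branch 1.1.2 (add T !S):
            ○ open, literals {P=F, R=F, S=F}.
      branch 1.2 (add F !!Q):
        F !!Q: drop double negation, giving F Q.
        T (Q || !S): β-rule — branch into T Q  //  T !S.
          branch 1.2.1 (add T Q):
            × closes — contains both Q and !Q.
          branch 1.2.2 (add T !S):
            ○ open, literals {Q=F, R=F, S=F}.
  branch 2 (add T (Q || !((T || T) || T))):
    T (Q || !((T || T) || T)): β-rule — branch into T Q  //  T !((T || T) || T).
      branch 2.1 (add T Q):
        ○ open, literals {Q=T}.
      branch 2.2 (add T !((T || T) || T)):
        T !((T || T) || T): α-rule — add F (T || T), F T.
        F (T || T): α-rule — add F T, F T.
        ○ open, literals {T=F}.
1 branch closed, 5 open.
Each open branch fixes some atoms; the unmentioned ones are free. Counting distinct full assignments: branch {P=F, Q=T, R=F} (T, S) contributes 4 new; branch {P=F, R=F, S=F} (Q, T) contributes 2 new; branch {Q=F, R=F, S=F} (T, P) contributes 2 new; branch {Q=T} (T, R, P, S) contributes 12 new; branch {T=F} (Q, R, P, S) contributes 6 new. Total: 26.

26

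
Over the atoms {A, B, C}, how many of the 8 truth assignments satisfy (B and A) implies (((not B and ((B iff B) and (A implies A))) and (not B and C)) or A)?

Initial set: {T ((B and A) implies (((not B and ((B iff B) and (A implies A))) and (not B and C)) or A))}.
T ((B and A) implies (((not B and ((B iff B) and (A implies A))) and (not B and C)) or A)): β-rule — branch into F (B and A)  //  T (((not B and ((B iff B) and (A implies A))) and (not B and C)) or A).
  branch 1 (add F (B and A)):
    F (B and A): β-rule — branch into F B  //  F A.
      branch 1.1 (add F B):
        ○ open, literals {B=false}.
      branch 1.2 (add F A):
        ○ open, literals {A=false}.
  branch 2 (add T (((not B and ((B iff B) and (A implies A))) and (not B and C)) or A)):
    T (((not B and ((B iff B) and (A implies A))) and (not B and C)) or A): β-rule — branch into T ((not B and ((B iff B) and (A implies A))) and (not B and C))  //  T A.
      branch 2.1 (add T ((not B and ((B iff B) and (A implies A))) and (not B and C))):
        T ((not B and ((B iff B) and (A implies A))) and (not B and C)): α-rule — add T (not B and ((B iff B) and (A implies A))), T (not B and C).
        T (not B and ((B iff B) and (A implies A))): α-rule — add T not B, T ((B iff B) and (A implies A)).
        T (not B and C): α-rule — add T not B, T C.
        T ((B iff B) and (A implies A)): α-rule — add T (B iff B), T (A implies A).
        T (B iff B): β-rule — branch into T B, T B  //  F B, F B.
          branch 2.1.1 (add T B, T B):
            × closes — contains both B and not B.
          branch 2.1.2 (add F B, F B):
            T (A implies A): β-rule — branch into F A  //  T A.
              branch 2.1.2.1 (add F A):
                ○ open, literals {A=false, B=false, C=true}.
              branch 2.1.2.2 (add T A):
                ○ open, literals {A=true, B=false, C=true}.
      branch 2.2 (add T A):
        ○ open, literals {A=true}.
1 branch closed, 5 open.
Each open branch fixes some atoms; the unmentioned ones are free. Counting distinct full assignments: branch {B=false} (A, C) contributes 4 new; branch {A=false} (B, C) contributes 2 new; branch {A=false, B=false, C=true} (none free) contributes 0 new; branch {A=true, B=false, C=true} (none free) contributes 0 new; branch {A=true} (B, C) contributes 2 new. Total: 8.

8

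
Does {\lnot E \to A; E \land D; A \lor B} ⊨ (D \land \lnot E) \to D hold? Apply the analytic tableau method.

Yes

Initial set: {(\lnot E \to A); (E \land D); (A \lor B); \lnot ((D \land \lnot E) \to D)}.
(E \land D): α-rule — add E, D.
\lnot ((D \land \lnot E) \to D): α-rule — add (D \land \lnot E), \lnot D.
× closes — contains both D and \lnot D.
All 1 branch closes.
Every branch closed, so the premises entail the conclusion.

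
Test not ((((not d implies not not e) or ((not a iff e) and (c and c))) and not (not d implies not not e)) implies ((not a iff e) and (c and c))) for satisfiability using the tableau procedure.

Initial set: {T not ((((not d implies not not e) or ((not a iff e) and (c and c))) and not (not d implies not not e)) implies ((not a iff e) and (c and c)))}.
T not ((((not d implies not not e) or ((not a iff e) and (c and c))) and not (not d implies not not e)) implies ((not a iff e) and (c and c))): α-rule — add T (((not d implies not not e) or ((not a iff e) and (c and c))) and not (not d implies not not e)), F ((not a iff e) and (c and c)).
T (((not d implies not not e) or ((not a iff e) and (c and c))) and not (not d implies not not e)): α-rule — add T ((not d implies not not e) or ((not a iff e) and (c and c))), T not (not d implies not not e).
T not (not d implies not not e): α-rule — add T not d, F not not e.
F not not e: drop double negation, giving F e.
F ((not a iff e) and (c and c)): β-rule — branch into F (not a iff e)  //  F (c and c).
  branch 1 (add F (not a iff e)):
    T ((not d implies not not e) or ((not a iff e) and (c and c))): β-rule — branch into T (not d implies not not e)  //  T ((not a iff e) and (c and c)).
      branch 1.1 (add T (not d implies not not e)):
        F (not a iff e): β-rule — branch into T not a, F e  //  F not a, T e.
          branch 1.1.1 (add T not a, F e):
            T (not d implies not not e): β-rule — branch into F not d  //  T not not e.
              branch 1.1.1.1 (add F not d):
                × closes — contains both d and not d.
              branch 1.1.1.2 (add T not not e):
                T not not e: drop double negation, giving T e.
                × closes — contains both e and not e.
          branch 1.1.2 (add F not a, T e):
            × closes — contains both e and not e.
      branch 1.2 (add T ((not a iff e) and (c and c))):
        T ((not a iff e) and (c and c)): α-rule — add T (not a iff e), T (c and c).
        T (c and c): α-rule — add T c, T c.
        F (not a iff e): β-rule — branch into T not a, F e  //  F not a, T e.
          branch 1.2.1 (add T not a, F e):
            T (not a iff e): β-rule — branch into T not a, T e  //  F not a, F e.
              branch 1.2.1.1 (add T not a, T e):
                × closes — contains both e and not e.
              branch 1.2.1.2 (add F not a, F e):
                × closes — contains both a and not a.
          branch 1.2.2 (add F not a, T e):
            × closes — contains both e and not e.
  branch 2 (add F (c and c)):
    T ((not d implies not not e) or ((not a iff e) and (c and c))): β-rule — branch into T (not d implies not not e)  //  T ((not a iff e) and (c and c)).
      branch 2.1 (add T (not d implies not not e)):
        F (c and c): β-rule — branch into F c  //  F c.
          branch 2.1.1 (add F c):
            T (not d implies not not e): β-rule — branch into F not d  //  T not not e.
              branch 2.1.1.1 (add F not d):
                × closes — contains both d and not d.
              branch 2.1.1.2 (add T not not e):
                T not not e: drop double negation, giving T e.
                × closes — contains both e and not e.
          branch 2.1.2 (add F c):
            T (not d implies not not e): β-rule — branch into F not d  //  T not not e.
              branch 2.1.2.1 (add F not d):
                × closes — contains both d and not d.
              branch 2.1.2.2 (add T not not e):
                T not not e: drop double negation, giving T e.
                × closes — contains both e and not e.
      branch 2.2 (add T ((not a iff e) and (c and c))):
        T ((not a iff e) and (c and c)): α-rule — add T (not a iff e), T (c and c).
        T (c and c): α-rule — add T c, T c.
        F (c and c): β-rule — branch into F c  //  F c.
          branch 2.2.1 (add F c):
            × closes — contains both c and not c.
          branch 2.2.2 (add F c):
            × closes — contains both c and not c.
All 12 branches close.
Every branch closed; the formula is unsatisfiable.

Unsatisfiable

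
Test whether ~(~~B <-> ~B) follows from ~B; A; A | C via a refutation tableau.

Yes

Initial set: {~B; A; (A | C); ~~(~~B <-> ~B)}.
(A | C): β-rule — branch into A  //  C.
  branch 1 (add A):
    ~~(~~B <-> ~B): β-rule — branch into ~~B, ~B  //  ~~~B, ~~B.
      branch 1.1 (add ~~B, ~B):
        ~~B: drop double negation, giving B.
        × closes — contains both B and ~B.
      branch 1.2 (add ~~~B, ~~B):
        × closes — contains both B and ~B.
  branch 2 (add C):
    ~~(~~B <-> ~B): β-rule — branch into ~~B, ~B  //  ~~~B, ~~B.
      branch 2.1 (add ~~B, ~B):
        ~~B: drop double negation, giving B.
        × closes — contains both B and ~B.
      branch 2.2 (add ~~~B, ~~B):
        × closes — contains both B and ~B.
All 4 branches close.
Every branch closed, so the premises entail the conclusion.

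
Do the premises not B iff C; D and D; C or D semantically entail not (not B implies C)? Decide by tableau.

Initial set: {T (not B iff C); T (D and D); T (C or D); F not (not B implies C)}.
T (D and D): α-rule — add T D, T D.
T (not B iff C): β-rule — branch into T not B, T C  //  F not B, F C.
  branch 1 (add T not B, T C):
    T (C or D): β-rule — branch into T C  //  T D.
      branch 1.1 (add T C):
        F not (not B implies C): β-rule — branch into F not B  //  T C.
          branch 1.1.1 (add F not B):
            × closes — contains both B and not B.
          branch 1.1.2 (add T C):
            ○ open, literals {B=0, C=1, D=1}.
      branch 1.2 (add T D):
        F not (not B implies C): β-rule — branch into F not B  //  T C.
          branch 1.2.1 (add F not B):
            × closes — contains both B and not B.
          branch 1.2.2 (add T C):
            ○ open, literals {B=0, C=1, D=1}.
  branch 2 (add F not B, F C):
    T (C or D): β-rule — branch into T C  //  T D.
      branch 2.1 (add T C):
        × closes — contains both C and not C.
      branch 2.2 (add T D):
        F not (not B implies C): β-rule — branch into F not B  //  T C.
          branch 2.2.1 (add F not B):
            ○ open, literals {B=1, C=0, D=1}.
          branch 2.2.2 (add T C):
            × closes — contains both C and not C.
4 branches closed, 3 open.
An open branch gives a countermodel: B=0, C=1, D=1 (unmentioned atoms arbitrary); the premises hold there but the conclusion fails.

No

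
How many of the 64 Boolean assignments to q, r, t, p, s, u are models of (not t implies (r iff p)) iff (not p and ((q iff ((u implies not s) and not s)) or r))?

24

Initial set: {((not t implies (r iff p)) iff (not p and ((q iff ((u implies not s) and not s)) or r)))}.
((not t implies (r iff p)) iff (not p and ((q iff ((u implies not s) and not s)) or r))): β-rule — branch into (not t implies (r iff p)), (not p and ((q iff ((u implies not s) and not s)) or r))  //  not (not t implies (r iff p)), not (not p and ((q iff ((u implies not s) and not s)) or r)).
  branch 1 (add (not t implies (r iff p)), (not p and ((q iff ((u implies not s) and not s)) or r))):
    (not p and ((q iff ((u implies not s) and not s)) or r)): α-rule — add not p, ((q iff ((u implies not s) and not s)) or r).
    (not t implies (r iff p)): β-rule — branch into not not t  //  (r iff p).
      branch 1.1 (add not not t):
        ((q iff ((u implies not s) and not s)) or r): β-rule — branch into (q iff ((u implies not s) and not s))  //  r.
          branch 1.1.1 (add (q iff ((u implies not s) and not s))):
            (q iff ((u implies not s) and not s)): β-rule — branch into q, ((u implies not s) and not s)  //  not q, not ((u implies not s) and not s).
              branch 1.1.1.1 (add q, ((u implies not s) and not s)):
                ((u implies not s) and not s): α-rule — add (u implies not s), not s.
                (u implies not s): β-rule — branch into not u  //  not s.
                  branch 1.1.1.1.1 (add not u):
                    ○ open, literals {p=false, q=true, s=false, t=true, u=false}.
                  branch 1.1.1.1.2 (add not s):
                    ○ open, literals {p=false, q=true, s=false, t=true}.
              branch 1.1.1.2 (add not q, not ((u implies not s) and not s)):
                not ((u implies not s) and not s): β-rule — branch into not (u implies not s)  //  not not s.
                  branch 1.1.1.2.1 (add not (u implies not s)):
                    not (u implies not s): α-rule — add u, not not s.
                    ○ open, literals {p=false, q=false, s=true, t=true, u=true}.
                  branch 1.1.1.2.2 (add not not s):
                    ○ open, literals {p=false, q=false, s=true, t=true}.
          branch 1.1.2 (add r):
            ○ open, literals {p=false, r=true, t=true}.
      branch 1.2 (add (r iff p)):
        ((q iff ((u implies not s) and not s)) or r): β-rule — branch into (q iff ((u implies not s) and not s))  //  r.
          branch 1.2.1 (add (q iff ((u implies not s) and not s))):
            (r iff p): β-rule — branch into r, p  //  not r, not p.
              branch 1.2.1.1 (add r, p):
                × closes — contains both p and not p.
              branch 1.2.1.2 (add not r, not p):
                (q iff ((u implies not s) and not s)): β-rule — branch into q, ((u implies not s) and not s)  //  not q, not ((u implies not s) and not s).
                  branch 1.2.1.2.1 (add q, ((u implies not s) and not s)):
                    ((u implies not s) and not s): α-rule — add (u implies not s), not s.
                    (u implies not s): β-rule — branch into not u  //  not s.
                      branch 1.2.1.2.1.1 (add not u):
                        ○ open, literals {p=false, q=true, r=false, s=false, u=false}.
                      branch 1.2.1.2.1.2 (add not s):
                        ○ open, literals {p=false, q=true, r=false, s=false}.
                  branch 1.2.1.2.2 (add not q, not ((u implies not s) and not s)):
                    not ((u implies not s) and not s): β-rule — branch into not (u implies not s)  //  not not s.
                      branch 1.2.1.2.2.1 (add not (u implies not s)):
                        not (u implies not s): α-rule — add u, not not s.
                        ○ open, literals {p=false, q=false, r=false, s=true, u=true}.
                      branch 1.2.1.2.2.2 (add not not s):
                        ○ open, literals {p=false, q=false, r=false, s=true}.
          branch 1.2.2 (add r):
            (r iff p): β-rule — branch into r, p  //  not r, not p.
              branch 1.2.2.1 (add r, p):
                × closes — contains both p and not p.
              branch 1.2.2.2 (add not r, not p):
                × closes — contains both r and not r.
  branch 2 (add not (not t implies (r iff p)), not (not p and ((q iff ((u implies not s) and not s)) or r))):
    not (not t implies (r iff p)): α-rule — add not t, not (r iff p).
    not (not p and ((q iff ((u implies not s) and not s)) or r)): β-rule — branch into not not p  //  not ((q iff ((u implies not s) and not s)) or r).
      branch 2.1 (add not not p):
        not (r iff p): β-rule — branch into r, not p  //  not r, p.
          branch 2.1.1 (add r, not p):
            × closes — contains both p and not p.
          branch 2.1.2 (add not r, p):
            ○ open, literals {p=true, r=false, t=false}.
      branch 2.2 (add not ((q iff ((u implies not s) and not s)) or r)):
        not ((q iff ((u implies not s) and not s)) or r): α-rule — add not (q iff ((u implies not s) and not s)), not r.
        not (r iff p): β-rule — branch into r, not p  //  not r, p.
          branch 2.2.1 (add r, not p):
            × closes — contains both r and not r.
          branch 2.2.2 (add not r, p):
            not (q iff ((u implies not s) and not s)): β-rule — branch into q, not ((u implies not s) and not s)  //  not q, ((u implies not s) and not s).
              branch 2.2.2.1 (add q, not ((u implies not s) and not s)):
                not ((u implies not s) and not s): β-rule — branch into not (u implies not s)  //  not not s.
                  branch 2.2.2.1.1 (add not (u implies not s)):
                    not (u implies not s): α-rule — add u, not not s.
                    ○ open, literals {p=true, q=true, r=false, s=true, t=false, u=true}.
                  branch 2.2.2.1.2 (add not not s):
                    ○ open, literals {p=true, q=true, r=false, s=true, t=false}.
              branch 2.2.2.2 (add not q, ((u implies not s) and not s)):
                ((u implies not s) and not s): α-rule — add (u implies not s), not s.
                (u implies not s): β-rule — branch into not u  //  not s.
                  branch 2.2.2.2.1 (add not u):
                    ○ open, literals {p=true, q=false, r=false, s=false, t=false, u=false}.
                  branch 2.2.2.2.2 (add not s):
                    ○ open, literals {p=true, q=false, r=false, s=false, t=false}.
5 branches closed, 14 open.
Each open branch fixes some atoms; the unmentioned ones are free. Counting distinct full assignments: branch {p=false, q=true, s=false, t=true, u=false} (r) contributes 2 new; branch {p=false, q=true, s=false, t=true} (r, u) contributes 2 new; branch {p=false, q=false, s=true, t=true, u=true} (r) contributes 2 new; branch {p=false, q=false, s=true, t=true} (r, u) contributes 2 new; branch {p=false, r=true, t=true} (q, s, u) contributes 4 new; branch {p=false, q=true, r=false, s=false, u=false} (t) contributes 1 new; branch {p=false, q=true, r=false, s=false} (t, u) contributes 1 new; branch {p=false, q=false, r=false, s=true, u=true} (t) contributes 1 new; branch {p=false, q=false, r=false, s=true} (t, u) contributes 1 new; branch {p=true, r=false, t=false} (q, s, u) contributes 8 new; branch {p=true, q=true, r=false, s=true, t=false, u=true} (none free) contributes 0 new; branch {p=true, q=true, r=false, s=true, t=false} (u) contributes 0 new; branch {p=true, q=false, r=false, s=false, t=false, u=false} (none free) contributes 0 new; branch {p=true, q=false, r=false, s=false, t=false} (u) contributes 0 new. Total: 24.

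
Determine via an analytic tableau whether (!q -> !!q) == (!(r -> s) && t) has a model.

Initial set: {((!q -> !!q) == (!(r -> s) && t))}.
((!q -> !!q) == (!(r -> s) && t)): β-rule — branch into (!q -> !!q), (!(r -> s) && t)  //  !(!q -> !!q), !(!(r -> s) && t).
  branch 1 (add (!q -> !!q), (!(r -> s) && t)):
    (!(r -> s) && t): α-rule — add !(r -> s), t.
    !(r -> s): α-rule — add r, !s.
    (!q -> !!q): β-rule — branch into !!q  //  !!q.
      branch 1.1 (add !!q):
        ○ open, literals {q=1, r=1, s=0, t=1}.
      branch 1.2 (add !!q):
        !!q: drop double negation, giving q.
        ○ open, literals {q=1, r=1, s=0, t=1}.
  branch 2 (add !(!q -> !!q), !(!(r -> s) && t)):
    !(!q -> !!q): α-rule — add !q, !!!q.
    !!!q: drop double negation, giving !q.
    !(!(r -> s) && t): β-rule — branch into !!(r -> s)  //  !t.
      branch 2.1 (add !!(r -> s)):
        !!(r -> s): β-rule — branch into !r  //  s.
          branch 2.1.1 (add !r):
            ○ open, literals {q=0, r=0}.
          branch 2.1.2 (add s):
            ○ open, literals {q=0, s=1}.
      branch 2.2 (add !t):
        ○ open, literals {q=0, t=0}.
0 branches closed, 5 open.
An open branch gives a satisfying assignment: q=1, r=1, s=0, t=1.

Satisfiable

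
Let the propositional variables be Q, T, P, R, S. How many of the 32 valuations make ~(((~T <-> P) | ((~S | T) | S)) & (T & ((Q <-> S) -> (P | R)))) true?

Initial set: {~(((~T <-> P) | ((~S | T) | S)) & (T & ((Q <-> S) -> (P | R))))}.
~(((~T <-> P) | ((~S | T) | S)) & (T & ((Q <-> S) -> (P | R)))): β-rule — branch into ~((~T <-> P) | ((~S | T) | S))  //  ~(T & ((Q <-> S) -> (P | R))).
  branch 1 (add ~((~T <-> P) | ((~S | T) | S))):
    ~((~T <-> P) | ((~S | T) | S)): α-rule — add ~(~T <-> P), ~((~S | T) | S).
    ~((~S | T) | S): α-rule — add ~(~S | T), ~S.
    ~(~S | T): α-rule — add ~~S, ~T.
    × closes — contains both S and ~S.
  branch 2 (add ~(T & ((Q <-> S) -> (P | R)))):
    ~(T & ((Q <-> S) -> (P | R))): β-rule — branch into ~T  //  ~((Q <-> S) -> (P | R)).
      branch 2.1 (add ~T):
        ○ open, literals {T=0}.
      branch 2.2 (add ~((Q <-> S) -> (P | R))):
        ~((Q <-> S) -> (P | R)): α-rule — add (Q <-> S), ~(P | R).
        ~(P | R): α-rule — add ~P, ~R.
        (Q <-> S): β-rule — branch into Q, S  //  ~Q, ~S.
          branch 2.2.1 (add Q, S):
            ○ open, literals {P=0, Q=1, R=0, S=1}.
          branch 2.2.2 (add ~Q, ~S):
            ○ open, literals {P=0, Q=0, R=0, S=0}.
1 branch closed, 3 open.
Each open branch fixes some atoms; the unmentioned ones are free. Counting distinct full assignments: branch {T=0} (Q, P, R, S) contributes 16 new; branch {P=0, Q=1, R=0, S=1} (T) contributes 1 new; branch {P=0, Q=0, R=0, S=0} (T) contributes 1 new. Total: 18.

18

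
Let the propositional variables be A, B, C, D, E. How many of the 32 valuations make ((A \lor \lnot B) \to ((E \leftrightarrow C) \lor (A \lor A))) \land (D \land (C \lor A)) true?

11

Initial set: {(((A \lor \lnot B) \to ((E \leftrightarrow C) \lor (A \lor A))) \land (D \land (C \lor A)))}.
(((A \lor \lnot B) \to ((E \leftrightarrow C) \lor (A \lor A))) \land (D \land (C \lor A))): α-rule — add ((A \lor \lnot B) \to ((E \leftrightarrow C) \lor (A \lor A))), (D \land (C \lor A)).
(D \land (C \lor A)): α-rule — add D, (C \lor A).
((A \lor \lnot B) \to ((E \leftrightarrow C) \lor (A \lor A))): β-rule — branch into \lnot (A \lor \lnot B)  //  ((E \leftrightarrow C) \lor (A \lor A)).
  branch 1 (add \lnot (A \lor \lnot B)):
    \lnot (A \lor \lnot B): α-rule — add \lnot A, \lnot \lnot B.
    (C \lor A): β-rule — branch into C  //  A.
      branch 1.1 (add C):
        ○ open, literals {A=false, B=true, C=true, D=true}.
      branch 1.2 (add A):
        × closes — contains both A and \lnot A.
  branch 2 (add ((E \leftrightarrow C) \lor (A \lor A))):
    (C \lor A): β-rule — branch into C  //  A.
      branch 2.1 (add C):
        ((E \leftrightarrow C) \lor (A \lor A)): β-rule — branch into (E \leftrightarrow C)  //  (A \lor A).
          branch 2.1.1 (add (E \leftrightarrow C)):
            (E \leftrightarrow C): β-rule — branch into E, C  //  \lnot E, \lnot C.
              branch 2.1.1.1 (add E, C):
                ○ open, literals {C=true, D=true, E=true}.
              branch 2.1.1.2 (add \lnot E, \lnot C):
                × closes — contains both C and \lnot C.
          branch 2.1.2 (add (A \lor A)):
            (A \lor A): β-rule — branch into A  //  A.
              branch 2.1.2.1 (add A):
                ○ open, literals {A=true, C=true, D=true}.
              branch 2.1.2.2 (add A):
                ○ open, literals {A=true, C=true, D=true}.
      branch 2.2 (add A):
        ((E \leftrightarrow C) \lor (A \lor A)): β-rule — branch into (E \leftrightarrow C)  //  (A \lor A).
          branch 2.2.1 (add (E \leftrightarrow C)):
            (E \leftrightarrow C): β-rule — branch into E, C  //  \lnot E, \lnot C.
              branch 2.2.1.1 (add E, C):
                ○ open, literals {A=true, C=true, D=true, E=true}.
              branch 2.2.1.2 (add \lnot E, \lnot C):
                ○ open, literals {A=true, C=false, D=true, E=false}.
          branch 2.2.2 (add (A \lor A)):
            (A \lor A): β-rule — branch into A  //  A.
              branch 2.2.2.1 (add A):
                ○ open, literals {A=true, D=true}.
              branch 2.2.2.2 (add A):
                ○ open, literals {A=true, D=true}.
2 branches closed, 8 open.
Each open branch fixes some atoms; the unmentioned ones are free. Counting distinct full assignments: branch {A=false, B=true, C=true, D=true} (E) contributes 2 new; branch {C=true, D=true, E=true} (A, B) contributes 3 new; branch {A=true, C=true, D=true} (B, E) contributes 2 new; branch {A=true, C=true, D=true} (B, E) contributes 0 new; branch {A=true, C=true, D=true, E=true} (B) contributes 0 new; branch {A=true, C=false, D=true, E=false} (B) contributes 2 new; branch {A=true, D=true} (B, C, E) contributes 2 new; branch {A=true, D=true} (B, C, E) contributes 0 new. Total: 11.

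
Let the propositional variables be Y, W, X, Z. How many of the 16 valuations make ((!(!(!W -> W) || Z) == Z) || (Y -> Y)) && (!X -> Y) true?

Initial set: {(((!(!(!W -> W) || Z) == Z) || (Y -> Y)) && (!X -> Y))}.
(((!(!(!W -> W) || Z) == Z) || (Y -> Y)) && (!X -> Y)): α-rule — add ((!(!(!W -> W) || Z) == Z) || (Y -> Y)), (!X -> Y).
((!(!(!W -> W) || Z) == Z) || (Y -> Y)): β-rule — branch into (!(!(!W -> W) || Z) == Z)  //  (Y -> Y).
  branch 1 (add (!(!(!W -> W) || Z) == Z)):
    (!X -> Y): β-rule — branch into !!X  //  Y.
      branch 1.1 (add !!X):
        (!(!(!W -> W) || Z) == Z): β-rule — branch into !(!(!W -> W) || Z), Z  //  !!(!(!W -> W) || Z), !Z.
          branch 1.1.1 (add !(!(!W -> W) || Z), Z):
            !(!(!W -> W) || Z): α-rule — add !!(!W -> W), !Z.
            × closes — contains both Z and !Z.
          branch 1.1.2 (add !!(!(!W -> W) || Z), !Z):
            !!(!(!W -> W) || Z): β-rule — branch into !(!W -> W)  //  Z.
              branch 1.1.2.1 (add !(!W -> W)):
                !(!W -> W): α-rule — add !W, !W.
                ○ open, literals {W=0, X=1, Z=0}.
              branch 1.1.2.2 (add Z):
                × closes — contains both Z and !Z.
      branch 1.2 (add Y):
        (!(!(!W -> W) || Z) == Z): β-rule — branch into !(!(!W -> W) || Z), Z  //  !!(!(!W -> W) || Z), !Z.
          branch 1.2.1 (add !(!(!W -> W) || Z), Z):
            !(!(!W -> W) || Z): α-rule — add !!(!W -> W), !Z.
            × closes — contains both Z and !Z.
          branch 1.2.2 (add !!(!(!W -> W) || Z), !Z):
            !!(!(!W -> W) || Z): β-rule — branch into !(!W -> W)  //  Z.
              branch 1.2.2.1 (add !(!W -> W)):
                !(!W -> W): α-rule — add !W, !W.
                ○ open, literals {W=0, Y=1, Z=0}.
              branch 1.2.2.2 (add Z):
                × closes — contains both Z and !Z.
  branch 2 (add (Y -> Y)):
    (!X -> Y): β-rule — branch into !!X  //  Y.
      branch 2.1 (add !!X):
        (Y -> Y): β-rule — branch into !Y  //  Y.
          branch 2.1.1 (add !Y):
            ○ open, literals {X=1, Y=0}.
          branch 2.1.2 (add Y):
            ○ open, literals {X=1, Y=1}.
      branch 2.2 (add Y):
        (Y -> Y): β-rule — branch into !Y  //  Y.
          branch 2.2.1 (add !Y):
            × closes — contains both Y and !Y.
          branch 2.2.2 (add Y):
            ○ open, literals {Y=1}.
5 branches closed, 5 open.
Each open branch fixes some atoms; the unmentioned ones are free. Counting distinct full assignments: branch {W=0, X=1, Z=0} (Y) contributes 2 new; branch {W=0, Y=1, Z=0} (X) contributes 1 new; branch {X=1, Y=0} (W, Z) contributes 3 new; branch {X=1, Y=1} (W, Z) contributes 3 new; branch {Y=1} (W, X, Z) contributes 3 new. Total: 12.

12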